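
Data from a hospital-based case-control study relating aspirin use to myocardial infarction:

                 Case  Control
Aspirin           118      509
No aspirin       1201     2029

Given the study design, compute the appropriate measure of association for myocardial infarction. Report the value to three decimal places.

Cells: a = 118, b = 509, c = 1201, d = 2029.
This is a hospital-based case-control study: participants were sampled on outcome status, so risks in the source population cannot be estimated directly — relative risk is not valid here. The odds ratio is the appropriate measure.
OR = (a·d)/(b·c) = (118 × 2029) / (509 × 1201) = 239422 / 611309 = 0.39165

0.392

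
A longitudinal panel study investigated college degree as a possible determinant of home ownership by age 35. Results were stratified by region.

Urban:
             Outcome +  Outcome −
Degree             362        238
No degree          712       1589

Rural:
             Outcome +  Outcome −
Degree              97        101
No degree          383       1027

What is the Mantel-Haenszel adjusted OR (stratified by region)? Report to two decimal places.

OR_MH = Σ(aᵢdᵢ/nᵢ) / Σ(bᵢcᵢ/nᵢ), where nᵢ is the stratum total.
Stratum 1 (Urban): n = 2901; a·d/n = 362·1589/2901 = 198.2827; b·c/n = 238·712/2901 = 58.4130
Stratum 2 (Rural): n = 1608; a·d/n = 97·1027/1608 = 61.9521; b·c/n = 101·383/1608 = 24.0566
OR_MH = (198.2827 + 61.9521) / (58.4130 + 24.0566) = 260.2348 / 82.4696 = 3.15553

3.16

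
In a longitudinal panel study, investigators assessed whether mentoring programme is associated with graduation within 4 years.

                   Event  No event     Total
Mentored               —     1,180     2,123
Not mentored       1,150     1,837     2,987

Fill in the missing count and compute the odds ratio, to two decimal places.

1.28

The missing cell is in the exposed row: 2123 − 1180 = 943.
So a = 943, b = 1180, c = 1150, d = 1837.
OR = (a·d)/(b·c) = (943 × 1837) / (1180 × 1150) = 1732291 / 1357000 = 1.27656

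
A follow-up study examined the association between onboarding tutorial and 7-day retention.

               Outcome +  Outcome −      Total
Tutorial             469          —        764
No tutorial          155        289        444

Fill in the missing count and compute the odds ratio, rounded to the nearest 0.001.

2.964

The missing cell is in the exposed row: 764 − 469 = 295.
So a = 469, b = 295, c = 155, d = 289.
OR = (a·d)/(b·c) = (469 × 289) / (295 × 155) = 135541 / 45725 = 2.96426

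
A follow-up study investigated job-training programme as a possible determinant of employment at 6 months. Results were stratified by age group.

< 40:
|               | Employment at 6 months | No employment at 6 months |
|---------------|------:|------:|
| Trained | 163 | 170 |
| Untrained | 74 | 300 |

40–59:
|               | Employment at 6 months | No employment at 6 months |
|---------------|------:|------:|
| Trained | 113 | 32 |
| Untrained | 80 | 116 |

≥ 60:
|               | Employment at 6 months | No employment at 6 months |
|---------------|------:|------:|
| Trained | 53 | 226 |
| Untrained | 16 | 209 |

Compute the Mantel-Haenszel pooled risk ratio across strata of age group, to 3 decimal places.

RR_MH = Σ(aᵢ·n₀ᵢ/nᵢ) / Σ(cᵢ·n₁ᵢ/nᵢ), with n₁ᵢ = aᵢ+bᵢ (exposed), n₀ᵢ = cᵢ+dᵢ (unexposed), nᵢ = n₁ᵢ+n₀ᵢ.
Stratum 1 (< 40): n₁ = 333, n₀ = 374, n = 707; a·n₀/n = 163·374/707 = 86.2263; c·n₁/n = 74·333/707 = 34.8543
Stratum 2 (40–59): n₁ = 145, n₀ = 196, n = 341; a·n₀/n = 113·196/341 = 64.9501; c·n₁/n = 80·145/341 = 34.0176
Stratum 3 (≥ 60): n₁ = 279, n₀ = 225, n = 504; a·n₀/n = 53·225/504 = 23.6607; c·n₁/n = 16·279/504 = 8.8571
RR_MH = (86.2263 + 64.9501 + 23.6607) / (34.8543 + 34.0176 + 8.8571) = 174.8372 / 77.7291 = 2.24932

2.249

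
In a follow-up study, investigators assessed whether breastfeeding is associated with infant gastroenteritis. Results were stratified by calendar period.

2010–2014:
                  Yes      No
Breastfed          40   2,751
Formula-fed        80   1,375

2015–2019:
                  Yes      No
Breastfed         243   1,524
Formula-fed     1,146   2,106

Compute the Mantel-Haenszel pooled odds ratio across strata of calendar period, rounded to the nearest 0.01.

0.29

OR_MH = Σ(aᵢdᵢ/nᵢ) / Σ(bᵢcᵢ/nᵢ), where nᵢ is the stratum total.
Stratum 1 (2010–2014): n = 4246; a·d/n = 40·1375/4246 = 12.9534; b·c/n = 2751·80/4246 = 51.8323
Stratum 2 (2015–2019): n = 5019; a·d/n = 243·2106/5019 = 101.9641; b·c/n = 1524·1146/5019 = 347.9785
OR_MH = (12.9534 + 101.9641) / (51.8323 + 347.9785) = 114.9175 / 399.8108 = 0.28743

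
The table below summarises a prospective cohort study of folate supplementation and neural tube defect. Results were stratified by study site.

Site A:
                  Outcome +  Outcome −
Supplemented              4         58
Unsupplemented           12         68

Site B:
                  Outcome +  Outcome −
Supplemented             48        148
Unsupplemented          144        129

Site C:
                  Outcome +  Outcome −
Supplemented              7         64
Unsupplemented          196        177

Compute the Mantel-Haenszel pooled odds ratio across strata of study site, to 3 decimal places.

0.228

OR_MH = Σ(aᵢdᵢ/nᵢ) / Σ(bᵢcᵢ/nᵢ), where nᵢ is the stratum total.
Stratum 1 (Site A): n = 142; a·d/n = 4·68/142 = 1.9155; b·c/n = 58·12/142 = 4.9014
Stratum 2 (Site B): n = 469; a·d/n = 48·129/469 = 13.2026; b·c/n = 148·144/469 = 45.4414
Stratum 3 (Site C): n = 444; a·d/n = 7·177/444 = 2.7905; b·c/n = 64·196/444 = 28.2523
OR_MH = (1.9155 + 13.2026 + 2.7905) / (4.9014 + 45.4414 + 28.2523) = 17.9086 / 78.5950 = 0.22786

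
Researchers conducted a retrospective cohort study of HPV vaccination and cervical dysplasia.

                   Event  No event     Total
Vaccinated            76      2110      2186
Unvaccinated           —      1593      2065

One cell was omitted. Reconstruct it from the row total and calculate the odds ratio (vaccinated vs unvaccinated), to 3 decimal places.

0.122

The missing cell is in the unexposed row: 2065 − 1593 = 472.
So a = 76, b = 2110, c = 472, d = 1593.
OR = (a·d)/(b·c) = (76 × 1593) / (2110 × 472) = 121068 / 995920 = 0.12156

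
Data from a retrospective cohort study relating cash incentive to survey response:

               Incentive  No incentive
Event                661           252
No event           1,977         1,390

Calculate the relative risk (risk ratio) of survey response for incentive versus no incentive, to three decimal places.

1.633

Reading the table with exposure as columns: a = 661 (Incentive, case), b = 1977 (Incentive, non-case), c = 252 (No incentive, case), d = 1390.
Risk in exposed = 661/2638 = 0.25057; risk in unexposed = 252/1642 = 0.15347.
RR = 0.25057 / 0.15347 = 1.63267
The risk among the exposed is 1.63 times that among the unexposed.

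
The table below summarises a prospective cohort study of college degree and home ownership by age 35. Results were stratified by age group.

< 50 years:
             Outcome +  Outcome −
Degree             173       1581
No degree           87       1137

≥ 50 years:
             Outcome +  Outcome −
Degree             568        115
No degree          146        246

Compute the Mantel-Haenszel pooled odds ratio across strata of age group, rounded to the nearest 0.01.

3.17

OR_MH = Σ(aᵢdᵢ/nᵢ) / Σ(bᵢcᵢ/nᵢ), where nᵢ is the stratum total.
Stratum 1 (< 50 years): n = 2978; a·d/n = 173·1137/2978 = 66.0514; b·c/n = 1581·87/2978 = 46.1877
Stratum 2 (≥ 50 years): n = 1075; a·d/n = 568·246/1075 = 129.9795; b·c/n = 115·146/1075 = 15.6186
OR_MH = (66.0514 + 129.9795) / (46.1877 + 15.6186) = 196.0309 / 61.8063 = 3.17170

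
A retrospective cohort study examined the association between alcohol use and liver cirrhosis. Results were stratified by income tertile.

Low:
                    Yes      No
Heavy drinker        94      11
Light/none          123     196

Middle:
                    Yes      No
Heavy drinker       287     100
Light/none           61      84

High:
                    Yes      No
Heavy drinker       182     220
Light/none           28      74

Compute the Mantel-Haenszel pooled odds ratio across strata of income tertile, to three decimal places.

OR_MH = Σ(aᵢdᵢ/nᵢ) / Σ(bᵢcᵢ/nᵢ), where nᵢ is the stratum total.
Stratum 1 (Low): n = 424; a·d/n = 94·196/424 = 43.4528; b·c/n = 11·123/424 = 3.1910
Stratum 2 (Middle): n = 532; a·d/n = 287·84/532 = 45.3158; b·c/n = 100·61/532 = 11.4662
Stratum 3 (High): n = 504; a·d/n = 182·74/504 = 26.7222; b·c/n = 220·28/504 = 12.2222
OR_MH = (43.4528 + 45.3158 + 26.7222) / (3.1910 + 11.4662 + 12.2222) = 115.4908 / 26.8794 = 4.29663

4.297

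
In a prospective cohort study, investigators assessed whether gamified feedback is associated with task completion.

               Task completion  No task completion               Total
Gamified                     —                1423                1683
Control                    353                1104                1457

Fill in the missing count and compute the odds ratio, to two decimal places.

0.57

The missing cell is in the exposed row: 1683 − 1423 = 260.
So a = 260, b = 1423, c = 353, d = 1104.
OR = (a·d)/(b·c) = (260 × 1104) / (1423 × 353) = 287040 / 502319 = 0.57143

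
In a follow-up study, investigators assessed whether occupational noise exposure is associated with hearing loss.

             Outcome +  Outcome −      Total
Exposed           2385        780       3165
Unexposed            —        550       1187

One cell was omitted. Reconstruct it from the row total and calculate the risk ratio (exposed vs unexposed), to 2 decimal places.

The missing cell is in the unexposed row: 1187 − 550 = 637.
So a = 2385, b = 780, c = 637, d = 550.
RR = [a/(a+b)] / [c/(c+d)] = (2385/3165) / (637/1187) = 0.75355/0.53665 = 1.40419

1.40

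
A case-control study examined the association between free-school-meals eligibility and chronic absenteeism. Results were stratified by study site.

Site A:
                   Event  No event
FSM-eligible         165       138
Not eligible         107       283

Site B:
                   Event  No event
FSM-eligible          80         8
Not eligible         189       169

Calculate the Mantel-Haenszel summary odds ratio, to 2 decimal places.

3.96

OR_MH = Σ(aᵢdᵢ/nᵢ) / Σ(bᵢcᵢ/nᵢ), where nᵢ is the stratum total.
Stratum 1 (Site A): n = 693; a·d/n = 165·283/693 = 67.3810; b·c/n = 138·107/693 = 21.3074
Stratum 2 (Site B): n = 446; a·d/n = 80·169/446 = 30.3139; b·c/n = 8·189/446 = 3.3901
OR_MH = (67.3810 + 30.3139) / (21.3074 + 3.3901) = 97.6949 / 24.6975 = 3.95566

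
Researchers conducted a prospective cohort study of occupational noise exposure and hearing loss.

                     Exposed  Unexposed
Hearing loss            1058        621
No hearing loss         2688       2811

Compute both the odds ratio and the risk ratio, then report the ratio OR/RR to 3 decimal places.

Reading the table with exposure as columns: a = 1058 (Exposed, case), b = 2688 (Exposed, non-case), c = 621 (Unexposed, case), d = 2811.
OR = (1058·2811)/(2688·621) = 2974038/1669248 = 1.78166
Risk in exposed = 1058/3746 = 0.28243; risk in unexposed = 621/3432 = 0.18094; RR = 1.56089
OR/RR = 1.78166 / 1.56089 = 1.14144
The outcome is not rare, so the OR lies further from 1 than the RR.

1.141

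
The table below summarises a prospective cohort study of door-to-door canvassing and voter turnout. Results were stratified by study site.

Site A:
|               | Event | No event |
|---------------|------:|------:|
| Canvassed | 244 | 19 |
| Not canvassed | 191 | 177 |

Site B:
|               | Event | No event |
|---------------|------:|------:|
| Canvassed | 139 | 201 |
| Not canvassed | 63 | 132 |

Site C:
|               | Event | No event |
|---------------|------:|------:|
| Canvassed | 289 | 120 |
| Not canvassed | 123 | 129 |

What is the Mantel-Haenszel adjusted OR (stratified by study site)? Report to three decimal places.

OR_MH = Σ(aᵢdᵢ/nᵢ) / Σ(bᵢcᵢ/nᵢ), where nᵢ is the stratum total.
Stratum 1 (Site A): n = 631; a·d/n = 244·177/631 = 68.4437; b·c/n = 19·191/631 = 5.7512
Stratum 2 (Site B): n = 535; a·d/n = 139·132/535 = 34.2953; b·c/n = 201·63/535 = 23.6692
Stratum 3 (Site C): n = 661; a·d/n = 289·129/661 = 56.4009; b·c/n = 120·123/661 = 22.3298
OR_MH = (68.4437 + 34.2953 + 56.4009) / (5.7512 + 23.6692 + 22.3298) = 159.1400 / 51.7502 = 3.07516

3.075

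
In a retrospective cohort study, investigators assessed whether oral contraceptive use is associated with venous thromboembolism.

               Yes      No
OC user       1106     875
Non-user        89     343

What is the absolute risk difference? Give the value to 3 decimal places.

0.352

Cells: a = 1106, b = 875, c = 89, d = 343.
Risk in exposed = 1106/1981 = 0.558304; risk in unexposed = 89/432 = 0.206019.
Risk difference = 0.558304 − 0.206019 = 0.352285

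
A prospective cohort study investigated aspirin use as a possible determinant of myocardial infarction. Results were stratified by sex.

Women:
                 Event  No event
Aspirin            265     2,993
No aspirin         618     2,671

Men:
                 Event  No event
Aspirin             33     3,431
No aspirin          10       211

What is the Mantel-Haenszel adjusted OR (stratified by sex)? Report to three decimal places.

OR_MH = Σ(aᵢdᵢ/nᵢ) / Σ(bᵢcᵢ/nᵢ), where nᵢ is the stratum total.
Stratum 1 (Women): n = 6547; a·d/n = 265·2671/6547 = 108.1129; b·c/n = 2993·618/6547 = 282.5224
Stratum 2 (Men): n = 3685; a·d/n = 33·211/3685 = 1.8896; b·c/n = 3431·10/3685 = 9.3107
OR_MH = (108.1129 + 1.8896) / (282.5224 + 9.3107) = 110.0024 / 291.8331 = 0.37694

0.377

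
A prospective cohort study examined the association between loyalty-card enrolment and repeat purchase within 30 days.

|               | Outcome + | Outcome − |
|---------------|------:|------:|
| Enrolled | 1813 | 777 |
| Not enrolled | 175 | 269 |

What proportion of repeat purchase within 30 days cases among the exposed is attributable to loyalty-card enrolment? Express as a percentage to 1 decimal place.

43.7

Cells: a = 1813, b = 777, c = 175, d = 269.
Risk in exposed = 1813/2590 = 0.70000; risk in unexposed = 175/444 = 0.39414.
RR = 0.70000/0.39414 = 1.77600
AR% = (RR − 1)/RR × 100 = (1.77600 − 1)/1.77600 × 100 = 43.6937%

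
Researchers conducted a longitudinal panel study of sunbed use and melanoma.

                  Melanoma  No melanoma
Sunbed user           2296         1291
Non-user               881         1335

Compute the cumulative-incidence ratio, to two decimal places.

1.61

Cells: a = 2296, b = 1291, c = 881, d = 1335.
Risk in exposed = 2296/3587 = 0.64009; risk in unexposed = 881/2216 = 0.39756.
RR = 0.64009 / 0.39756 = 1.61003
The risk among the exposed is 1.61 times that among the unexposed.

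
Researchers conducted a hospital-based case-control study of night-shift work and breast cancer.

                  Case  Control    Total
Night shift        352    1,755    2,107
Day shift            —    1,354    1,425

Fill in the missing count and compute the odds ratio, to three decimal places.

3.825

The missing cell is in the unexposed row: 1425 − 1354 = 71.
So a = 352, b = 1755, c = 71, d = 1354.
OR = (a·d)/(b·c) = (352 × 1354) / (1755 × 71) = 476608 / 124605 = 3.82495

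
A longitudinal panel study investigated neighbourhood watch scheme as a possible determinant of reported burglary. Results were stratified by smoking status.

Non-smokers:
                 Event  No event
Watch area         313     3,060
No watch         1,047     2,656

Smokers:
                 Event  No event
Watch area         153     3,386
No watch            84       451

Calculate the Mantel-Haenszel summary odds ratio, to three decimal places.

0.257

OR_MH = Σ(aᵢdᵢ/nᵢ) / Σ(bᵢcᵢ/nᵢ), where nᵢ is the stratum total.
Stratum 1 (Non-smokers): n = 7076; a·d/n = 313·2656/7076 = 117.4856; b·c/n = 3060·1047/7076 = 452.7728
Stratum 2 (Smokers): n = 4074; a·d/n = 153·451/4074 = 16.9374; b·c/n = 3386·84/4074 = 69.8144
OR_MH = (117.4856 + 16.9374) / (452.7728 + 69.8144) = 134.4230 / 522.5872 = 0.25723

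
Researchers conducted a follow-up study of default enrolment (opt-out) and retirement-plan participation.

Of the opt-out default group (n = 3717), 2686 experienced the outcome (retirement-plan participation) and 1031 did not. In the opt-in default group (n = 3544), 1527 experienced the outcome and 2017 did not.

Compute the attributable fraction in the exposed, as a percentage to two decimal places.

40.37

From the description: a = 2686, b = 1031, c = 1527, d = 2017.
Risk in exposed = 2686/3717 = 0.72263; risk in unexposed = 1527/3544 = 0.43087.
RR = 0.72263/0.43087 = 1.67714
AR% = (RR − 1)/RR × 100 = (1.67714 − 1)/1.67714 × 100 = 40.3745%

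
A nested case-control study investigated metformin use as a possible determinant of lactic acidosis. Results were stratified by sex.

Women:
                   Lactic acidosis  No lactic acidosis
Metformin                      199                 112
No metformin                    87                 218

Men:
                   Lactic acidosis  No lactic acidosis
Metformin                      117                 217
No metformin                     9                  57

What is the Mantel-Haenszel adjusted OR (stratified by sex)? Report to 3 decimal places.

OR_MH = Σ(aᵢdᵢ/nᵢ) / Σ(bᵢcᵢ/nᵢ), where nᵢ is the stratum total.
Stratum 1 (Women): n = 616; a·d/n = 199·218/616 = 70.4253; b·c/n = 112·87/616 = 15.8182
Stratum 2 (Men): n = 400; a·d/n = 117·57/400 = 16.6725; b·c/n = 217·9/400 = 4.8825
OR_MH = (70.4253 + 16.6725) / (15.8182 + 4.8825) = 87.0978 / 20.7007 = 4.20749

4.207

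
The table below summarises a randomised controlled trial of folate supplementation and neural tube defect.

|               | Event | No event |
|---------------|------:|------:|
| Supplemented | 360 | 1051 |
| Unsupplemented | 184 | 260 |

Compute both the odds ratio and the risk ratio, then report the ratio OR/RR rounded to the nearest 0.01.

Cells: a = 360, b = 1051, c = 184, d = 260.
OR = (360·260)/(1051·184) = 93600/193384 = 0.48401
Risk in exposed = 360/1411 = 0.25514; risk in unexposed = 184/444 = 0.41441; RR = 0.61566
OR/RR = 0.48401 / 0.61566 = 0.78617
The outcome is not rare, so the OR lies further from 1 than the RR.

0.79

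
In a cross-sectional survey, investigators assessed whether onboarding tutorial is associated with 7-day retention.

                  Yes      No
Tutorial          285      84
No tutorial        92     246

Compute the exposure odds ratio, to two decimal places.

9.07

Cells: a = 285, b = 84, c = 92, d = 246.
OR = (a·d)/(b·c) = (285 × 246) / (84 × 92) = 70110 / 7728 = 9.07220
The odds of 7-day retention are about 9.07 times as high in the tutorial group.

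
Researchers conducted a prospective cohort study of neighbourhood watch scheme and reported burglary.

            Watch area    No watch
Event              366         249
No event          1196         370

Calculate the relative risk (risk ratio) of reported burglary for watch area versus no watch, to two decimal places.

0.58

Reading the table with exposure as columns: a = 366 (Watch area, case), b = 1196 (Watch area, non-case), c = 249 (No watch, case), d = 370.
Risk in exposed = 366/1562 = 0.23431; risk in unexposed = 249/619 = 0.40226.
RR = 0.23431 / 0.40226 = 0.58249
The risk is 42% lower among the exposed than among the unexposed.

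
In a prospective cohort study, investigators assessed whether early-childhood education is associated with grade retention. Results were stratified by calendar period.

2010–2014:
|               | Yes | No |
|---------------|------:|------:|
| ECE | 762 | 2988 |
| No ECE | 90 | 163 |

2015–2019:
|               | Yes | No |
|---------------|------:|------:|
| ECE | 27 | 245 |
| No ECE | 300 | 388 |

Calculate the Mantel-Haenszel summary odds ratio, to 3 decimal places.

OR_MH = Σ(aᵢdᵢ/nᵢ) / Σ(bᵢcᵢ/nᵢ), where nᵢ is the stratum total.
Stratum 1 (2010–2014): n = 4003; a·d/n = 762·163/4003 = 31.0282; b·c/n = 2988·90/4003 = 67.1796
Stratum 2 (2015–2019): n = 960; a·d/n = 27·388/960 = 10.9125; b·c/n = 245·300/960 = 76.5625
OR_MH = (31.0282 + 10.9125) / (67.1796 + 76.5625) = 41.9407 / 143.7421 = 0.29178

0.292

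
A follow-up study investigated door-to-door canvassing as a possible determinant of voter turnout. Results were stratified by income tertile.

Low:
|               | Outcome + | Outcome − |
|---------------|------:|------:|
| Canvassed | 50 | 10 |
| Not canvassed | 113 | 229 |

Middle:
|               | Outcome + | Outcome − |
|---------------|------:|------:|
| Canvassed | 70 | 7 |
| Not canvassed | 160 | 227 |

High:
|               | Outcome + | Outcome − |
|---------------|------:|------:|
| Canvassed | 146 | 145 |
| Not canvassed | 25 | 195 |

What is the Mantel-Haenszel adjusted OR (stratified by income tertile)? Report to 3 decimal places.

9.615

OR_MH = Σ(aᵢdᵢ/nᵢ) / Σ(bᵢcᵢ/nᵢ), where nᵢ is the stratum total.
Stratum 1 (Low): n = 402; a·d/n = 50·229/402 = 28.4826; b·c/n = 10·113/402 = 2.8109
Stratum 2 (Middle): n = 464; a·d/n = 70·227/464 = 34.2457; b·c/n = 7·160/464 = 2.4138
Stratum 3 (High): n = 511; a·d/n = 146·195/511 = 55.7143; b·c/n = 145·25/511 = 7.0939
OR_MH = (28.4826 + 34.2457 + 55.7143) / (2.8109 + 2.4138 + 7.0939) = 118.4426 / 12.3187 = 9.61488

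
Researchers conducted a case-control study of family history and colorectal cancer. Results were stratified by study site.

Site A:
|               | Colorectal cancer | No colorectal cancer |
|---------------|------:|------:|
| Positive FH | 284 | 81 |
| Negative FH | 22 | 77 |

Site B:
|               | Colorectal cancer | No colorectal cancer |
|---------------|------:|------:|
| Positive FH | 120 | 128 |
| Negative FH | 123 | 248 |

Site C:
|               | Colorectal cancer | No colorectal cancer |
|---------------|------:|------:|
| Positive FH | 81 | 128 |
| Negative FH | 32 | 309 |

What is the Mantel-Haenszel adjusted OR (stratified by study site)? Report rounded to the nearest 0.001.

3.832

OR_MH = Σ(aᵢdᵢ/nᵢ) / Σ(bᵢcᵢ/nᵢ), where nᵢ is the stratum total.
Stratum 1 (Site A): n = 464; a·d/n = 284·77/464 = 47.1293; b·c/n = 81·22/464 = 3.8405
Stratum 2 (Site B): n = 619; a·d/n = 120·248/619 = 48.0775; b·c/n = 128·123/619 = 25.4346
Stratum 3 (Site C): n = 550; a·d/n = 81·309/550 = 45.5073; b·c/n = 128·32/550 = 7.4473
OR_MH = (47.1293 + 48.0775 + 45.5073) / (3.8405 + 25.4346 + 7.4473) = 140.7141 / 36.7224 = 3.83184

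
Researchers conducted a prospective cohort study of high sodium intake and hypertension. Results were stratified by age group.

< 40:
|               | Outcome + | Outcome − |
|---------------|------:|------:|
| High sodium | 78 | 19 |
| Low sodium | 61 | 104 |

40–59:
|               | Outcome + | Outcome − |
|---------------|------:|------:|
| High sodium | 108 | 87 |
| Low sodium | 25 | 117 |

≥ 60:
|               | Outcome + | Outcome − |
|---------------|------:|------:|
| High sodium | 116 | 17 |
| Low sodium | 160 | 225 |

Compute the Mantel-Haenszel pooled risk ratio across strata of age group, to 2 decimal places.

2.31

RR_MH = Σ(aᵢ·n₀ᵢ/nᵢ) / Σ(cᵢ·n₁ᵢ/nᵢ), with n₁ᵢ = aᵢ+bᵢ (exposed), n₀ᵢ = cᵢ+dᵢ (unexposed), nᵢ = n₁ᵢ+n₀ᵢ.
Stratum 1 (< 40): n₁ = 97, n₀ = 165, n = 262; a·n₀/n = 78·165/262 = 49.1221; c·n₁/n = 61·97/262 = 22.5840
Stratum 2 (40–59): n₁ = 195, n₀ = 142, n = 337; a·n₀/n = 108·142/337 = 45.5074; c·n₁/n = 25·195/337 = 14.4659
Stratum 3 (≥ 60): n₁ = 133, n₀ = 385, n = 518; a·n₀/n = 116·385/518 = 86.2162; c·n₁/n = 160·133/518 = 41.0811
RR_MH = (49.1221 + 45.5074 + 86.2162) / (22.5840 + 14.4659 + 41.0811) = 180.8458 / 78.1309 = 2.31465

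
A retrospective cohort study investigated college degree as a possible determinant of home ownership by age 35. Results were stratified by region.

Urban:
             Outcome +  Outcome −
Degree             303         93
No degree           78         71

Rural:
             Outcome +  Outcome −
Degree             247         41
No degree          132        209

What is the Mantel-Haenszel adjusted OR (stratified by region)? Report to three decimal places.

5.546

OR_MH = Σ(aᵢdᵢ/nᵢ) / Σ(bᵢcᵢ/nᵢ), where nᵢ is the stratum total.
Stratum 1 (Urban): n = 545; a·d/n = 303·71/545 = 39.4734; b·c/n = 93·78/545 = 13.3101
Stratum 2 (Rural): n = 629; a·d/n = 247·209/629 = 82.0715; b·c/n = 41·132/629 = 8.6041
OR_MH = (39.4734 + 82.0715) / (13.3101 + 8.6041) = 121.5449 / 21.9142 = 5.54639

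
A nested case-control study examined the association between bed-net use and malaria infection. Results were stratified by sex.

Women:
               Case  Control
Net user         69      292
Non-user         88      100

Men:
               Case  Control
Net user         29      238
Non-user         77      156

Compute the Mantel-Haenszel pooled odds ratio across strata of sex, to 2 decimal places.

0.26

OR_MH = Σ(aᵢdᵢ/nᵢ) / Σ(bᵢcᵢ/nᵢ), where nᵢ is the stratum total.
Stratum 1 (Women): n = 549; a·d/n = 69·100/549 = 12.5683; b·c/n = 292·88/549 = 46.8051
Stratum 2 (Men): n = 500; a·d/n = 29·156/500 = 9.0480; b·c/n = 238·77/500 = 36.6520
OR_MH = (12.5683 + 9.0480) / (46.8051 + 36.6520) = 21.6163 / 83.4571 = 0.25901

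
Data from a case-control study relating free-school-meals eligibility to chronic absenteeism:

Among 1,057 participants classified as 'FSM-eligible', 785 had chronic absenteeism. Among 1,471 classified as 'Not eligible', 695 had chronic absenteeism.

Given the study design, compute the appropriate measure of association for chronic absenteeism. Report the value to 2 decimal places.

From the description: a = 785, b = 272, c = 695, d = 776.
This is a case-control study: participants were sampled on outcome status, so risks in the source population cannot be estimated directly — relative risk is not valid here. The odds ratio is the appropriate measure.
OR = (a·d)/(b·c) = (785 × 776) / (272 × 695) = 609160 / 189040 = 3.22239

3.22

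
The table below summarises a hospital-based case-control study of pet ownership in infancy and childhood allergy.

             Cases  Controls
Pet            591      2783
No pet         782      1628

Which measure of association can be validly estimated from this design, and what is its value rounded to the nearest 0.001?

0.442

Cells: a = 591, b = 2783, c = 782, d = 1628.
This is a hospital-based case-control study: participants were sampled on outcome status, so risks in the source population cannot be estimated directly — relative risk is not valid here. The odds ratio is the appropriate measure.
OR = (a·d)/(b·c) = (591 × 1628) / (2783 × 782) = 962148 / 2176306 = 0.44210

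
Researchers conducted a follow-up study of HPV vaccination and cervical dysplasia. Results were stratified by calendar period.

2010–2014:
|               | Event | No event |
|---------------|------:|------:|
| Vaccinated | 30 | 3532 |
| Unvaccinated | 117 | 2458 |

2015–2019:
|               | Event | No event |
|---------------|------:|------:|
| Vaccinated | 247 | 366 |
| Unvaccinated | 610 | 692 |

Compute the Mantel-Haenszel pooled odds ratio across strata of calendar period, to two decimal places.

OR_MH = Σ(aᵢdᵢ/nᵢ) / Σ(bᵢcᵢ/nᵢ), where nᵢ is the stratum total.
Stratum 1 (2010–2014): n = 6137; a·d/n = 30·2458/6137 = 12.0156; b·c/n = 3532·117/6137 = 67.3365
Stratum 2 (2015–2019): n = 1915; a·d/n = 247·692/1915 = 89.2554; b·c/n = 366·610/1915 = 116.5849
OR_MH = (12.0156 + 89.2554) / (67.3365 + 116.5849) = 101.2710 / 183.9213 = 0.55062

0.55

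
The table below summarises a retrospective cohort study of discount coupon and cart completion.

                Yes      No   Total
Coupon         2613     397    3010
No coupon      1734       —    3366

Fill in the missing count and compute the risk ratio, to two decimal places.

1.69

The missing cell is in the unexposed row: 3366 − 1734 = 1632.
So a = 2613, b = 397, c = 1734, d = 1632.
RR = [a/(a+b)] / [c/(c+d)] = (2613/3010) / (1734/3366) = 0.86811/0.51515 = 1.68515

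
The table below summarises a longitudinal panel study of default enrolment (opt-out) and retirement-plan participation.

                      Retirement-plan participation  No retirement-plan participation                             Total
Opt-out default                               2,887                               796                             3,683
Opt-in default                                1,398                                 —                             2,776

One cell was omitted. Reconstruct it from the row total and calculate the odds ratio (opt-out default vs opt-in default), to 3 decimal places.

3.575

The missing cell is in the unexposed row: 2776 − 1398 = 1378.
So a = 2887, b = 796, c = 1398, d = 1378.
OR = (a·d)/(b·c) = (2887 × 1378) / (796 × 1398) = 3978286 / 1112808 = 3.57500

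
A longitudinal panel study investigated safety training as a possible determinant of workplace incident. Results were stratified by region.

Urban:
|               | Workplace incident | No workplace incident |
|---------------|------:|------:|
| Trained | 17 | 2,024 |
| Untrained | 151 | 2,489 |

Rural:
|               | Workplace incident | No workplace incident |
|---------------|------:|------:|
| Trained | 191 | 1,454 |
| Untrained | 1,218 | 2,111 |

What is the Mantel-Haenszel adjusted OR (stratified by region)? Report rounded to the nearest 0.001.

OR_MH = Σ(aᵢdᵢ/nᵢ) / Σ(bᵢcᵢ/nᵢ), where nᵢ is the stratum total.
Stratum 1 (Urban): n = 4681; a·d/n = 17·2489/4681 = 9.0393; b·c/n = 2024·151/4681 = 65.2903
Stratum 2 (Rural): n = 4974; a·d/n = 191·2111/4974 = 81.0617; b·c/n = 1454·1218/4974 = 356.0458
OR_MH = (9.0393 + 81.0617) / (65.2903 + 356.0458) = 90.1010 / 421.3362 = 0.21385

0.214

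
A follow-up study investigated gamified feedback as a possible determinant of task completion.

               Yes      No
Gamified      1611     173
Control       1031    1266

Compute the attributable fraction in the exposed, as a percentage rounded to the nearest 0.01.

50.30

Cells: a = 1611, b = 173, c = 1031, d = 1266.
Risk in exposed = 1611/1784 = 0.90303; risk in unexposed = 1031/2297 = 0.44885.
RR = 0.90303/0.44885 = 2.01188
AR% = (RR − 1)/RR × 100 = (2.01188 − 1)/2.01188 × 100 = 50.2954%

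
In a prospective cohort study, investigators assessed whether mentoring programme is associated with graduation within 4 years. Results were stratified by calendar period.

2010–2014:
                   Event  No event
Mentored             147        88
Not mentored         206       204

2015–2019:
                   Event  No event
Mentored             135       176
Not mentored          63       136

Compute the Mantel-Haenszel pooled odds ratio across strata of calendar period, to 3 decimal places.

OR_MH = Σ(aᵢdᵢ/nᵢ) / Σ(bᵢcᵢ/nᵢ), where nᵢ is the stratum total.
Stratum 1 (2010–2014): n = 645; a·d/n = 147·204/645 = 46.4930; b·c/n = 88·206/645 = 28.1054
Stratum 2 (2015–2019): n = 510; a·d/n = 135·136/510 = 36.0000; b·c/n = 176·63/510 = 21.7412
OR_MH = (46.4930 + 36.0000) / (28.1054 + 21.7412) = 82.4930 / 49.8466 = 1.65494

1.655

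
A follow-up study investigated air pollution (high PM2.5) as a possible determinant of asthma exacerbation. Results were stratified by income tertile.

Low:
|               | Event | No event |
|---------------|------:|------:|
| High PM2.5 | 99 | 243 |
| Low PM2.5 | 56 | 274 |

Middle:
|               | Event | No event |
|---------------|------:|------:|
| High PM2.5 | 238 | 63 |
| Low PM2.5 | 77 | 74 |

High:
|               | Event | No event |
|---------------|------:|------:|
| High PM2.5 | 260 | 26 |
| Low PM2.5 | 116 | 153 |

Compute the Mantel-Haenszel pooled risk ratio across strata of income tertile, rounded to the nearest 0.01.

1.82

RR_MH = Σ(aᵢ·n₀ᵢ/nᵢ) / Σ(cᵢ·n₁ᵢ/nᵢ), with n₁ᵢ = aᵢ+bᵢ (exposed), n₀ᵢ = cᵢ+dᵢ (unexposed), nᵢ = n₁ᵢ+n₀ᵢ.
Stratum 1 (Low): n₁ = 342, n₀ = 330, n = 672; a·n₀/n = 99·330/672 = 48.6161; c·n₁/n = 56·342/672 = 28.5000
Stratum 2 (Middle): n₁ = 301, n₀ = 151, n = 452; a·n₀/n = 238·151/452 = 79.5088; c·n₁/n = 77·301/452 = 51.2765
Stratum 3 (High): n₁ = 286, n₀ = 269, n = 555; a·n₀/n = 260·269/555 = 126.0180; c·n₁/n = 116·286/555 = 59.7766
RR_MH = (48.6161 + 79.5088 + 126.0180) / (28.5000 + 51.2765 + 59.7766) = 254.1429 / 139.5531 = 1.82112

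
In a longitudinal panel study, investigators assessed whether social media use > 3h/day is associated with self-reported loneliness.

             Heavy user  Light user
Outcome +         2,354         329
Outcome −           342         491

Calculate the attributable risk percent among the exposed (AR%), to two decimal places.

Reading the table with exposure as columns: a = 2354 (Heavy user, case), b = 342 (Heavy user, non-case), c = 329 (Light user, case), d = 491.
Risk in exposed = 2354/2696 = 0.87315; risk in unexposed = 329/820 = 0.40122.
RR = 0.87315/0.40122 = 2.17623
AR% = (RR − 1)/RR × 100 = (2.17623 − 1)/2.17623 × 100 = 54.0489%

54.05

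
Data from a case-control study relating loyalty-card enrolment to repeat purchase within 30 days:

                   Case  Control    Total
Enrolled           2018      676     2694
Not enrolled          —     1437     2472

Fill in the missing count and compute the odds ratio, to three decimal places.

The missing cell is in the unexposed row: 2472 − 1437 = 1035.
So a = 2018, b = 676, c = 1035, d = 1437.
OR = (a·d)/(b·c) = (2018 × 1437) / (676 × 1035) = 2899866 / 699660 = 4.14468

4.145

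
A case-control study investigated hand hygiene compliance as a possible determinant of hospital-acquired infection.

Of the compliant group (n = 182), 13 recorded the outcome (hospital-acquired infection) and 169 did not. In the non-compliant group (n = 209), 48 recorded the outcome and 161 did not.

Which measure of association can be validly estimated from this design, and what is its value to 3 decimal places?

0.258

From the description: a = 13, b = 169, c = 48, d = 161.
This is a case-control study: participants were sampled on outcome status, so risks in the source population cannot be estimated directly — relative risk is not valid here. The odds ratio is the appropriate measure.
OR = (a·d)/(b·c) = (13 × 161) / (169 × 48) = 2093 / 8112 = 0.25801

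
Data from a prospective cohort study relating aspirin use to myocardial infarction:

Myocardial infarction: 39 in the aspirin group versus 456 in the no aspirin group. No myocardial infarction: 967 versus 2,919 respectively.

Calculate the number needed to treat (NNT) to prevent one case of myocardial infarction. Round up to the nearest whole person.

11

Risk in treated group = 39/1006 = 0.03877; risk in control = 456/3375 = 0.13511.
Absolute risk reduction = 0.13511 − 0.03877 = 0.09634
NNT = 1 / ARR = 1 / 0.09634 = 10.380 → round up → 11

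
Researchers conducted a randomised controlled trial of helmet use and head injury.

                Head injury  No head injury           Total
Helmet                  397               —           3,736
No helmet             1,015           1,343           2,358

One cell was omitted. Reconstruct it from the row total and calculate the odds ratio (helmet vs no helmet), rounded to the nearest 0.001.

0.157

The missing cell is in the exposed row: 3736 − 397 = 3339.
So a = 397, b = 3339, c = 1015, d = 1343.
OR = (a·d)/(b·c) = (397 × 1343) / (3339 × 1015) = 533171 / 3389085 = 0.15732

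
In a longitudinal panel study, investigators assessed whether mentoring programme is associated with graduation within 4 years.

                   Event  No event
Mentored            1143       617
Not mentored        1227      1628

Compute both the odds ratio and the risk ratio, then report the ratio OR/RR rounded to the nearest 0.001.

Cells: a = 1143, b = 617, c = 1227, d = 1628.
OR = (1143·1628)/(617·1227) = 1860804/757059 = 2.45794
Risk in exposed = 1143/1760 = 0.64943; risk in unexposed = 1227/2855 = 0.42977; RR = 1.51111
OR/RR = 2.45794 / 1.51111 = 1.62658
The outcome is not rare, so the OR lies further from 1 than the RR.

1.627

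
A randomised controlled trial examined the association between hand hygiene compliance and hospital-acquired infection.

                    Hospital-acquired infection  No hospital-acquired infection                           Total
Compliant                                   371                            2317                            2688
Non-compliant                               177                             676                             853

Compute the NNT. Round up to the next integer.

15

Risk in treated group = 371/2688 = 0.13802; risk in control = 177/853 = 0.20750.
Absolute risk reduction = 0.20750 − 0.13802 = 0.06948
NNT = 1 / ARR = 1 / 0.06948 = 14.392 → round up → 15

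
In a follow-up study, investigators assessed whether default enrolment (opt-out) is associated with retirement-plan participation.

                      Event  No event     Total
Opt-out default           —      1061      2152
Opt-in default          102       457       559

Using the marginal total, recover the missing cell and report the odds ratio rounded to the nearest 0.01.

4.61

The missing cell is in the exposed row: 2152 − 1061 = 1091.
So a = 1091, b = 1061, c = 102, d = 457.
OR = (a·d)/(b·c) = (1091 × 457) / (1061 × 102) = 498587 / 108222 = 4.60708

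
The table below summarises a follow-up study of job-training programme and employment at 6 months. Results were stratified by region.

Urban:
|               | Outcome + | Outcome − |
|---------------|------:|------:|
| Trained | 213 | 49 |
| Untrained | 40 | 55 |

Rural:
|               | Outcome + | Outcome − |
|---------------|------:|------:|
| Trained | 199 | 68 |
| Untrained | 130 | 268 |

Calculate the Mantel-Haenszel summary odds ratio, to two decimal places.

OR_MH = Σ(aᵢdᵢ/nᵢ) / Σ(bᵢcᵢ/nᵢ), where nᵢ is the stratum total.
Stratum 1 (Urban): n = 357; a·d/n = 213·55/357 = 32.8151; b·c/n = 49·40/357 = 5.4902
Stratum 2 (Rural): n = 665; a·d/n = 199·268/665 = 80.1985; b·c/n = 68·130/665 = 13.2932
OR_MH = (32.8151 + 80.1985) / (5.4902 + 13.2932) = 113.0136 / 18.7834 = 6.01667

6.02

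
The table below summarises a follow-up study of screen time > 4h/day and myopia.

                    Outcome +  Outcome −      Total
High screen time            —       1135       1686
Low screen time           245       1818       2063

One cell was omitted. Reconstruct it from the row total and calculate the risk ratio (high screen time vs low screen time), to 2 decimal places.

2.75

The missing cell is in the exposed row: 1686 − 1135 = 551.
So a = 551, b = 1135, c = 245, d = 1818.
RR = [a/(a+b)] / [c/(c+d)] = (551/1686) / (245/2063) = 0.32681/0.11876 = 2.75187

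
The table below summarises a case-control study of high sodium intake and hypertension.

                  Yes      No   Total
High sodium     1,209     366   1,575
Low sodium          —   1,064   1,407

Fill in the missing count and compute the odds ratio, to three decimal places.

The missing cell is in the unexposed row: 1407 − 1064 = 343.
So a = 1209, b = 366, c = 343, d = 1064.
OR = (a·d)/(b·c) = (1209 × 1064) / (366 × 343) = 1286376 / 125538 = 10.24691

10.247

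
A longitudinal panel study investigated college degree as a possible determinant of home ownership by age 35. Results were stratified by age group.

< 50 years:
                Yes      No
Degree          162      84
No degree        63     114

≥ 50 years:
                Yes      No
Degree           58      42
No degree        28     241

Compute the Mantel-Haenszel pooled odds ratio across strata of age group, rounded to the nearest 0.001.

5.194

OR_MH = Σ(aᵢdᵢ/nᵢ) / Σ(bᵢcᵢ/nᵢ), where nᵢ is the stratum total.
Stratum 1 (< 50 years): n = 423; a·d/n = 162·114/423 = 43.6596; b·c/n = 84·63/423 = 12.5106
Stratum 2 (≥ 50 years): n = 369; a·d/n = 58·241/369 = 37.8808; b·c/n = 42·28/369 = 3.1870
OR_MH = (43.6596 + 37.8808) / (12.5106 + 3.1870) = 81.5403 / 15.6976 = 5.19444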